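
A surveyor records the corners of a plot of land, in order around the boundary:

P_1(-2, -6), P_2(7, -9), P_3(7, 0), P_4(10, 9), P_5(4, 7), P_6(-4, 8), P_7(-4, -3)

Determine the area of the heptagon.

171

Apply Gauss's area formula: 2A = Σ (x_i·y_{i+1} − x_{i+1}·y_i), indices taken mod 7.
P_1→P_2: (-2)(-9) − (7)(-6) = 60
P_2→P_3: (7)(0) − (7)(-9) = 63
P_3→P_4: (7)(9) − (10)(0) = 63
P_4→P_5: (10)(7) − (4)(9) = 34
P_5→P_6: (4)(8) − (-4)(7) = 60
P_6→P_7: (-4)(-3) − (-4)(8) = 44
P_7→P_1: (-4)(-6) − (-2)(-3) = 18
Σ = 342
Area = |Σ|/2 = 171.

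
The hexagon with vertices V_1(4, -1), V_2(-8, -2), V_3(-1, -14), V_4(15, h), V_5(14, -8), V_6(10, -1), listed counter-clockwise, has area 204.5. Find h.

The doubled signed area Σ (x_i y_{i+1} − x_{i+1} y_i) is linear in h.
With h=0 it equals 244; the coefficient of h is -15 (from the two edges through V_4).
So -15·h + 244 = 2·204.5 = 409 ⇒ h = -11.

-11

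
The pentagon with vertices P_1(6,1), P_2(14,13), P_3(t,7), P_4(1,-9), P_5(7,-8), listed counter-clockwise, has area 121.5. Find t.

1

The doubled signed area Σ (x_i y_{i+1} − x_{i+1} y_i) is linear in t.
With t=0 it equals 265; the coefficient of t is -22 (from the two edges through P_3).
So -22·t + 265 = 2·121.5 = 243 ⇒ t = 1.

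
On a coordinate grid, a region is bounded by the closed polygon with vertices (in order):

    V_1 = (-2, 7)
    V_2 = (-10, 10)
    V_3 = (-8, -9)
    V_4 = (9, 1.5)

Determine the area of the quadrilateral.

177.5

Apply Gauss's area formula: 2A = Σ (x_i·y_{i+1} − x_{i+1}·y_i), indices taken mod 4.
Σ = (50) + (170) + (69) + (66) = 355
Area = |Σ|/2 = 177.5.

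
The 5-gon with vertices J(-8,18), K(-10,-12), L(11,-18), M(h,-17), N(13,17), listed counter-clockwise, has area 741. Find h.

14

The doubled signed area Σ (x_i y_{i+1} − x_{i+1} y_i) is linear in h.
With h=0 it equals 992; the coefficient of h is 35 (from the two edges through M).
So 35·h + 992 = 2·741 = 1482 ⇒ h = 14.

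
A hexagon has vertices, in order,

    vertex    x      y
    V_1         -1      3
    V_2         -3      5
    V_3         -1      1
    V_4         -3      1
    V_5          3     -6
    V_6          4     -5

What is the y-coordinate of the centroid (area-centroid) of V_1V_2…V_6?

-140/117

Apply the surveyor's formula. First the cross-terms c_i = x_i·y_{i+1} − x_{i+1}·y_i:
  4, 2, 2, 15, 9, 7  ⇒  2A = 39, A = 19.5.
Then Σ (y_i + y_{i+1})·c_i = -140, so ȳ = -140 / (6·19.5) = -140/117.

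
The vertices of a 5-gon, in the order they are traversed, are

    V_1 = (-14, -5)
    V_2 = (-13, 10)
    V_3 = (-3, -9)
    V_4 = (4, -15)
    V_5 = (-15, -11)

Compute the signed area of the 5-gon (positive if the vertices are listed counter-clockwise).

Apply the surveyor's formula: 2A = Σ (x_i·y_{i+1} − x_{i+1}·y_i), indices taken mod 5.
V_1→V_2: (-14)(10) − (-13)(-5) = -205
V_2→V_3: (-13)(-9) − (-3)(10) = 147
V_3→V_4: (-3)(-15) − (4)(-9) = 81
V_4→V_5: (4)(-11) − (-15)(-15) = -269
V_5→V_1: (-15)(-5) − (-14)(-11) = -79
Σ = -325
Signed area = Σ/2 = -162.5 (negative ⇒ clockwise traversal).

-162.5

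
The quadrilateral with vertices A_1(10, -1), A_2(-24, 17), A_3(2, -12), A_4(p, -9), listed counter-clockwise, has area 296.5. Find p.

11

The doubled signed area Σ (x_i y_{i+1} − x_{i+1} y_i) is linear in p.
With p=0 it equals 472; the coefficient of p is 11 (from the two edges through A_4).
So 11·p + 472 = 2·296.5 = 593 ⇒ p = 11.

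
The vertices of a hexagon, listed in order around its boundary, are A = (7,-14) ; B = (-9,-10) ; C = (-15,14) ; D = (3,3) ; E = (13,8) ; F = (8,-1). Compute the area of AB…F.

378

Apply the surveyor's formula: 2A = Σ (x_i·y_{i+1} − x_{i+1}·y_i), indices taken mod 6.
A→B: (7)(-10) − (-9)(-14) = -196
B→C: (-9)(14) − (-15)(-10) = -276
C→D: (-15)(3) − (3)(14) = -87
D→E: (3)(8) − (13)(3) = -15
E→F: (13)(-1) − (8)(8) = -77
F→A: (8)(-14) − (7)(-1) = -105
Σ = -756
Area = |Σ|/2 = 378.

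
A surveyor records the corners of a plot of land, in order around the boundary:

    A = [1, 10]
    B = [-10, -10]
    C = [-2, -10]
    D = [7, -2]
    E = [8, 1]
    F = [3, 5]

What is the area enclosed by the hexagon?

Apply the shoelace formula: 2A = Σ (x_i·y_{i+1} − x_{i+1}·y_i), indices taken mod 6.
A→B: (1)(-10) − (-10)(10) = 90
B→C: (-10)(-10) − (-2)(-10) = 80
C→D: (-2)(-2) − (7)(-10) = 74
D→E: (7)(1) − (8)(-2) = 23
E→F: (8)(5) − (3)(1) = 37
F→A: (3)(10) − (1)(5) = 25
Σ = 329
Area = |Σ|/2 = 164.5.

164.5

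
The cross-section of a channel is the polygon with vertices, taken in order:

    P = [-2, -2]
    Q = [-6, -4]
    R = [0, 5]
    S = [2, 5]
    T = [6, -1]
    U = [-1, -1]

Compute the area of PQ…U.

Cross-terms: -4, -30, -10, -32, -7, 0  ⇒  Σ = -83
Area = |Σ|/2 = 41.5.

41.5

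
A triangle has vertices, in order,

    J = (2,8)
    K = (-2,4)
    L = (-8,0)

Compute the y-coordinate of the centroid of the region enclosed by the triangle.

Apply the shoelace (surveyor's) formula. First the cross-terms c_i = x_i·y_{i+1} − x_{i+1}·y_i:
  24, 32, -64  ⇒  2A = -8, A = -4.
Then Σ (y_i + y_{i+1})·c_i = -96, so ȳ = -96 / (6·(-4)) = 4.

4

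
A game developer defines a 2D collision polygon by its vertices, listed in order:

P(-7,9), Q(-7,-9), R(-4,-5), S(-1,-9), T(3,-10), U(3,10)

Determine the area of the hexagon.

Σ = (126) + (-1) + (31) + (37) + (60) + (97) = 350
Area = |Σ|/2 = 175.

175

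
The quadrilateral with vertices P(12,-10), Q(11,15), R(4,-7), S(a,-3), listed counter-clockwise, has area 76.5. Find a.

8

Write out the shoelace sum; only the two edges meeting at S involve a:
2·Area = [(4·(-3) − a·(-7)) + (a·(-10) − 12·(-3))] + 153
       = -3·a + 177 = 153
⇒ a = 8.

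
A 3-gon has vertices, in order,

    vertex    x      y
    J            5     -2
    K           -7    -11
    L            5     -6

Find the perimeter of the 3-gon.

32

|JK| = √((-12)² + (-9)²) = √225 = 15
|KL| = √((12)² + (5)²) = √169 = 13
|LJ| = √((0)² + (4)²) = √16 = 4
Perimeter = 15 + 13 + 4 = 32.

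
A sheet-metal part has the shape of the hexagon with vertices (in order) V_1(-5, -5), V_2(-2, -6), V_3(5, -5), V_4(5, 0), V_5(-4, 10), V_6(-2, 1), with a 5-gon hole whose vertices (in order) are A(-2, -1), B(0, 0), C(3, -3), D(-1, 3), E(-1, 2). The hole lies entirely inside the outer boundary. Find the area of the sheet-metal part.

Outer boundary:
Apply the surveyor's formula: 2A = Σ (x_i·y_{i+1} − x_{i+1}·y_i), indices taken mod 6.
Cross-terms: 20, 40, 25, 50, 16, 15  ⇒  Σ = 166
Area = |Σ|/2 = 83.
Hole:
Apply Gauss's area formula: 2A = Σ (x_i·y_{i+1} − x_{i+1}·y_i), indices taken mod 5.
Σ = (0) + (0) + (6) + (1) + (5) = 12
Area = |Σ|/2 = 6.
Net area = 83 − 6 = 77.

77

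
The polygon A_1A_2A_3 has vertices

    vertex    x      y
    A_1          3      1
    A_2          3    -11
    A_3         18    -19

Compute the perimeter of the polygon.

|A_1A_2| = √((0)² + (-12)²) = √144 = 12
|A_2A_3| = √((15)² + (-8)²) = √289 = 17
|A_3A_1| = √((-15)² + (20)²) = √625 = 25
Perimeter = 12 + 17 + 25 = 54.

54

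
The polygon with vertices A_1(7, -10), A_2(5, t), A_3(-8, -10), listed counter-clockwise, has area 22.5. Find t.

-7

The doubled signed area Σ (x_i y_{i+1} − x_{i+1} y_i) is linear in t.
With t=0 it equals 150; the coefficient of t is 15 (from the two edges through A_2).
So 15·t + 150 = 2·22.5 = 45 ⇒ t = -7.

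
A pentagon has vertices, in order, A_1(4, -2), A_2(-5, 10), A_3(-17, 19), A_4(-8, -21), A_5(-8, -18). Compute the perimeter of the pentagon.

|A_1A_2| = √((-9)² + (12)²) = √225 = 15
|A_2A_3| = √((-12)² + (9)²) = √225 = 15
|A_3A_4| = √((9)² + (-40)²) = √1681 = 41
|A_4A_5| = √((0)² + (3)²) = √9 = 3
|A_5A_1| = √((12)² + (16)²) = √400 = 20
Perimeter = 15 + 15 + 41 + 3 + 20 = 94.

94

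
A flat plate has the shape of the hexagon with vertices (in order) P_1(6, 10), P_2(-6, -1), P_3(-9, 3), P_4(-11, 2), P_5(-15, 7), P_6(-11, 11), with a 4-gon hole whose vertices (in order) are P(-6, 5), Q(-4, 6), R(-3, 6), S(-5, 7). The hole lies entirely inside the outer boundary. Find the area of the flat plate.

132.5

Outer boundary:
P_1→P_2: (6)(-1) − (-6)(10) = 54
P_2→P_3: (-6)(3) − (-9)(-1) = -27
P_3→P_4: (-9)(2) − (-11)(3) = 15
P_4→P_5: (-11)(7) − (-15)(2) = -47
P_5→P_6: (-15)(11) − (-11)(7) = -88
P_6→P_1: (-11)(10) − (6)(11) = -176
Σ = -269
Area = |Σ|/2 = 134.5.
Hole:
Apply Gauss's area formula: 2A = Σ (x_i·y_{i+1} − x_{i+1}·y_i), indices taken mod 4.
Σ = (-16) + (-6) + (9) + (17) = 4
Area = |Σ|/2 = 2.
Net area = 134.5 − 2 = 132.5.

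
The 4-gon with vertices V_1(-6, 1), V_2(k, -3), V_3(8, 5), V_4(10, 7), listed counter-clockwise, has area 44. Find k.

The doubled signed area Σ (x_i y_{i+1} − x_{i+1} y_i) is linear in k.
With k=0 it equals 100; the coefficient of k is 4 (from the two edges through V_2).
So 4·k + 100 = 2·44 = 88 ⇒ k = -3.

-3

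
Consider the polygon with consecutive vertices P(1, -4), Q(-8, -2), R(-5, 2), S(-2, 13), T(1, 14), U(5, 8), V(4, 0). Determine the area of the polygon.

Apply the shoelace (surveyor's) formula: 2A = Σ (x_i·y_{i+1} − x_{i+1}·y_i), indices taken mod 7.
Σ = (-34) + (-26) + (-61) + (-41) + (-62) + (-32) + (-16) = -272
Area = |Σ|/2 = 136.

136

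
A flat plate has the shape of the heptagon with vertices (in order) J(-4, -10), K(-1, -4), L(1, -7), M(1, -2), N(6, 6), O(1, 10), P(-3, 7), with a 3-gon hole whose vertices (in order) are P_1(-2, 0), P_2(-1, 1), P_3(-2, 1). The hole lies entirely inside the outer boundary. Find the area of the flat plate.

Outer boundary:
Apply Gauss's area formula: 2A = Σ (x_i·y_{i+1} − x_{i+1}·y_i), indices taken mod 7.
J→K: (-4)(-4) − (-1)(-10) = 6
K→L: (-1)(-7) − (1)(-4) = 11
L→M: (1)(-2) − (1)(-7) = 5
M→N: (1)(6) − (6)(-2) = 18
N→O: (6)(10) − (1)(6) = 54
O→P: (1)(7) − (-3)(10) = 37
P→J: (-3)(-10) − (-4)(7) = 58
Σ = 189
Area = |Σ|/2 = 94.5.
Hole:
Apply Gauss's area formula: 2A = Σ (x_i·y_{i+1} − x_{i+1}·y_i), indices taken mod 3.
P_1→P_2: (-2)(1) − (-1)(0) = -2
P_2→P_3: (-1)(1) − (-2)(1) = 1
P_3→P_1: (-2)(0) − (-2)(1) = 2
Σ = 1
Area = |Σ|/2 = 0.5.
Net area = 94.5 − 0.5 = 94.

94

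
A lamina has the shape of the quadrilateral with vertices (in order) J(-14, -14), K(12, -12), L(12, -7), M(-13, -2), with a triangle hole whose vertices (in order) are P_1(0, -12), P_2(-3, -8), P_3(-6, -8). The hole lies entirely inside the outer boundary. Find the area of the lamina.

211.5

Outer boundary:
Apply the surveyor's formula: 2A = Σ (x_i·y_{i+1} − x_{i+1}·y_i), indices taken mod 4.
Σ = (336) + (60) + (-115) + (154) = 435
Area = |Σ|/2 = 217.5.
Hole:
Σ = (-36) + (-24) + (72) = 12
Area = |Σ|/2 = 6.
Net area = 217.5 − 6 = 211.5.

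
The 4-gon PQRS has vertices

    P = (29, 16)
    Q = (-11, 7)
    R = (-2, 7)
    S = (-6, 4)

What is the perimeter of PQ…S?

|PQ| = √((-40)² + (-9)²) = √1681 = 41
|QR| = √((9)² + (0)²) = √81 = 9
|RS| = √((-4)² + (-3)²) = √25 = 5
|SP| = √((35)² + (12)²) = √1369 = 37
Perimeter = 41 + 9 + 5 + 37 = 92.

92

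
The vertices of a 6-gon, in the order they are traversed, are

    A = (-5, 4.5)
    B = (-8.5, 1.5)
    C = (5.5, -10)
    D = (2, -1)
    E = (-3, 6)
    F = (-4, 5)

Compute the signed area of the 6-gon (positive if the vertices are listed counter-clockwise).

73.5

Apply Gauss's area formula: 2A = Σ (x_i·y_{i+1} − x_{i+1}·y_i), indices taken mod 6.
Σ = (30.75) + (76.75) + (14.5) + (9) + (9) + (7) = 147
Signed area = Σ/2 = 73.5 (positive ⇒ counter-clockwise traversal).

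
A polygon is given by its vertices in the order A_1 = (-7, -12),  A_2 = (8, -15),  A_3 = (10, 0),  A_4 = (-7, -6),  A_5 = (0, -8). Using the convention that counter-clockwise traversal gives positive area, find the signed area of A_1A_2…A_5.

145.5

Apply Gauss's area formula: 2A = Σ (x_i·y_{i+1} − x_{i+1}·y_i), indices taken mod 5.
Cross-terms: 201, 150, -60, 56, -56  ⇒  Σ = 291
Signed area = Σ/2 = 145.5 (positive ⇒ counter-clockwise traversal).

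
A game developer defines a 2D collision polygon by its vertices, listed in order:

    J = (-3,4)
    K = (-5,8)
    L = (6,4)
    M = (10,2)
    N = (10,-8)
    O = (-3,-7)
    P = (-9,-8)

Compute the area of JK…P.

196.5

Cross-terms: -4, -68, -28, -100, -94, -39, -60  ⇒  Σ = -393
Area = |Σ|/2 = 196.5.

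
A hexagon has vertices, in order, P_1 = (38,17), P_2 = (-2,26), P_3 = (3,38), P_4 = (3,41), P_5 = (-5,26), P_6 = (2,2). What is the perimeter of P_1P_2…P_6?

|P_1P_2| = √((-40)² + (9)²) = √1681 = 41
|P_2P_3| = √((5)² + (12)²) = √169 = 13
|P_3P_4| = √((0)² + (3)²) = √9 = 3
|P_4P_5| = √((-8)² + (-15)²) = √289 = 17
|P_5P_6| = √((7)² + (-24)²) = √625 = 25
|P_6P_1| = √((36)² + (15)²) = √1521 = 39
Perimeter = 41 + 13 + 3 + 17 + 25 + 39 = 138.

138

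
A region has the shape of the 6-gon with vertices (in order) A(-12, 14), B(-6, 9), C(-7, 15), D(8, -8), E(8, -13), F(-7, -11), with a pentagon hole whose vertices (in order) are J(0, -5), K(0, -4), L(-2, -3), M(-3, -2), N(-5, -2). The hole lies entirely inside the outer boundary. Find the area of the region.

Outer boundary:
Σ = (-24) + (-27) + (-64) + (-40) + (-179) + (-230) = -564
Area = |Σ|/2 = 282.
Hole:
Apply the shoelace (surveyor's) formula: 2A = Σ (x_i·y_{i+1} − x_{i+1}·y_i), indices taken mod 5.
Cross-terms: 0, -8, -5, -4, 25  ⇒  Σ = 8
Area = |Σ|/2 = 4.
Net area = 282 − 4 = 278.

278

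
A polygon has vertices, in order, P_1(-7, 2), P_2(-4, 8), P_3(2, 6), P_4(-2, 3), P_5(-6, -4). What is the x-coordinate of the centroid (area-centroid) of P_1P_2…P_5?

-230/63

Apply the shoelace formula. First the cross-terms c_i = x_i·y_{i+1} − x_{i+1}·y_i:
  -48, -40, 18, 26, -40  ⇒  2A = -84, A = -42.
Then Σ (x_i + x_{i+1})·c_i = 920, so x̄ = 920 / (6·(-42)) = -230/63.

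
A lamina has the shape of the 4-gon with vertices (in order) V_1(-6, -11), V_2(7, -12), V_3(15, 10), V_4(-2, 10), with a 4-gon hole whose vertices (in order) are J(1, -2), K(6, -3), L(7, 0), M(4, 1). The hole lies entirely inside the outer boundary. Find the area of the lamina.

311.5

Outer boundary:
Apply the shoelace (surveyor's) formula: 2A = Σ (x_i·y_{i+1} − x_{i+1}·y_i), indices taken mod 4.
Σ = (149) + (250) + (170) + (82) = 651
Area = |Σ|/2 = 325.5.
Hole:
Σ = (9) + (21) + (7) + (-9) = 28
Area = |Σ|/2 = 14.
Net area = 325.5 − 14 = 311.5.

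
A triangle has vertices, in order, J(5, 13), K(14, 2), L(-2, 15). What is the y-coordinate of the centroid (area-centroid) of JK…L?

10

Apply the surveyor's formula. First the cross-terms c_i = x_i·y_{i+1} − x_{i+1}·y_i:
  -172, 214, -101  ⇒  2A = -59, A = -29.5.
Then Σ (y_i + y_{i+1})·c_i = -1770, so ȳ = -1770 / (6·(-29.5)) = 10.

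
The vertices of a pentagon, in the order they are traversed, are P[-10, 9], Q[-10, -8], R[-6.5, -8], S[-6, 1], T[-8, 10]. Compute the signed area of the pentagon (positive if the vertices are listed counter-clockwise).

Apply Gauss's area formula: 2A = Σ (x_i·y_{i+1} − x_{i+1}·y_i), indices taken mod 5.
Σ = (170) + (28) + (-54.5) + (-52) + (28) = 119.5
Signed area = Σ/2 = 59.75 (positive ⇒ counter-clockwise traversal).

59.75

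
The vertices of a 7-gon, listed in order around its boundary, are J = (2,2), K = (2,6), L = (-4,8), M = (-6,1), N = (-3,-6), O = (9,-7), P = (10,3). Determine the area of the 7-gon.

158.5

Apply the surveyor's formula: 2A = Σ (x_i·y_{i+1} − x_{i+1}·y_i), indices taken mod 7.
J→K: (2)(6) − (2)(2) = 8
K→L: (2)(8) − (-4)(6) = 40
L→M: (-4)(1) − (-6)(8) = 44
M→N: (-6)(-6) − (-3)(1) = 39
N→O: (-3)(-7) − (9)(-6) = 75
O→P: (9)(3) − (10)(-7) = 97
P→J: (10)(2) − (2)(3) = 14
Σ = 317
Area = |Σ|/2 = 158.5.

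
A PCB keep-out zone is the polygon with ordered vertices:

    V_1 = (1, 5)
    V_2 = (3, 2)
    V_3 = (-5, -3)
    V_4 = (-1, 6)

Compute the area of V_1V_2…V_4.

28

Σ = (-13) + (1) + (-33) + (-11) = -56
Area = |Σ|/2 = 28.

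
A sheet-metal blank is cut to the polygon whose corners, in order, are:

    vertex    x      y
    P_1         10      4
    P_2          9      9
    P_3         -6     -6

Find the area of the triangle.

45

Cross-terms: 54, 0, 36  ⇒  Σ = 90
Area = |Σ|/2 = 45.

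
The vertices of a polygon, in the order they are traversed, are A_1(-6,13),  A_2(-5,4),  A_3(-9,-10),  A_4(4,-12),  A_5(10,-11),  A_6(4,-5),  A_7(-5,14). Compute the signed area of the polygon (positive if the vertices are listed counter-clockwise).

197.5

Σ = (41) + (86) + (148) + (76) + (-6) + (31) + (19) = 395
Signed area = Σ/2 = 197.5 (positive ⇒ counter-clockwise traversal).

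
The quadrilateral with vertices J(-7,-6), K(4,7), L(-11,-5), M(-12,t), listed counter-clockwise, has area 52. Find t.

-15

Write out the shoelace sum; only the two edges meeting at M involve t:
2·Area = [((-11)·t − (-12)·(-5)) + ((-12)·(-6) − (-7)·t)] + 32
       = -4·t + 44 = 104
⇒ t = -15.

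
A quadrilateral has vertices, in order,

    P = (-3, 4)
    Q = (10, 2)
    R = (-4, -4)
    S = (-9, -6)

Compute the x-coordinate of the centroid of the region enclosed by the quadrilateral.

Apply the shoelace formula. First the cross-terms c_i = x_i·y_{i+1} − x_{i+1}·y_i:
  -46, -32, -12, -54  ⇒  2A = -144, A = -72.
Then Σ (x_i + x_{i+1})·c_i = 290, so x̄ = 290 / (6·(-72)) = -145/216.

-145/216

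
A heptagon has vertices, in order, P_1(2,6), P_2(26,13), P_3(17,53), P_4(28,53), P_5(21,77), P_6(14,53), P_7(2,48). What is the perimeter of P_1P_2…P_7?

|P_1P_2| = √((24)² + (7)²) = √625 = 25
|P_2P_3| = √((-9)² + (40)²) = √1681 = 41
|P_3P_4| = √((11)² + (0)²) = √121 = 11
|P_4P_5| = √((-7)² + (24)²) = √625 = 25
|P_5P_6| = √((-7)² + (-24)²) = √625 = 25
|P_6P_7| = √((-12)² + (-5)²) = √169 = 13
|P_7P_1| = √((0)² + (-42)²) = √1764 = 42
Perimeter = 25 + 41 + 11 + 25 + 25 + 13 + 42 = 182.

182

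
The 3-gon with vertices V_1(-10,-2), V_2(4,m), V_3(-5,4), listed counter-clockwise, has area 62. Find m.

Write out the shoelace sum; only the two edges meeting at V_2 involve m:
2·Area = [((-10)·m − 4·(-2)) + (4·4 − (-5)·m)] + 50
       = -5·m + 74 = 124
⇒ m = -10.

-10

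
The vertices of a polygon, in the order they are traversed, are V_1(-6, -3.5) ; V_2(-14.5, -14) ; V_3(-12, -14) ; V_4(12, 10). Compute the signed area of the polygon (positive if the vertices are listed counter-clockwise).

Σ = (33.25) + (35) + (48) + (18) = 134.25
Signed area = Σ/2 = 67.125 (positive ⇒ counter-clockwise traversal).

67.125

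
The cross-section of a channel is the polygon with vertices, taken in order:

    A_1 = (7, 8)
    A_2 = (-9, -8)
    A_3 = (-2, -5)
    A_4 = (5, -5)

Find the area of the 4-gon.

77.5

Apply the surveyor's formula: 2A = Σ (x_i·y_{i+1} − x_{i+1}·y_i), indices taken mod 4.
Cross-terms: 16, 29, 35, 75  ⇒  Σ = 155
Area = |Σ|/2 = 77.5.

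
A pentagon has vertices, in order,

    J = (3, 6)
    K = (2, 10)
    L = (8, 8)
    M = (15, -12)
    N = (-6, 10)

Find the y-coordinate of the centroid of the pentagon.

1.616

Apply the shoelace formula. First the cross-terms c_i = x_i·y_{i+1} − x_{i+1}·y_i:
  18, -64, -216, 78, -66  ⇒  2A = -250, A = -125.
Then Σ (y_i + y_{i+1})·c_i = -1212, so ȳ = -1212 / (6·(-125)) = 1.616.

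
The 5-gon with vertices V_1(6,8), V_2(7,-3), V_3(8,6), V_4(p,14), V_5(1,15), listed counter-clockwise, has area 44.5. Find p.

9

The doubled signed area Σ (x_i y_{i+1} − x_{i+1} y_i) is linear in p.
With p=0 it equals 8; the coefficient of p is 9 (from the two edges through V_4).
So 9·p + 8 = 2·44.5 = 89 ⇒ p = 9.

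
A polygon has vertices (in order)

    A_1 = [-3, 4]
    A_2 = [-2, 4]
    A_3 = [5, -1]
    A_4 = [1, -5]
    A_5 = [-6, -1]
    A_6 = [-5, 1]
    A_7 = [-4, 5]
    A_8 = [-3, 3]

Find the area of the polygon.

54.5

Apply Gauss's area formula: 2A = Σ (x_i·y_{i+1} − x_{i+1}·y_i), indices taken mod 8.
A_1→A_2: (-3)(4) − (-2)(4) = -4
A_2→A_3: (-2)(-1) − (5)(4) = -18
A_3→A_4: (5)(-5) − (1)(-1) = -24
A_4→A_5: (1)(-1) − (-6)(-5) = -31
A_5→A_6: (-6)(1) − (-5)(-1) = -11
A_6→A_7: (-5)(5) − (-4)(1) = -21
A_7→A_8: (-4)(3) − (-3)(5) = 3
A_8→A_1: (-3)(4) − (-3)(3) = -3
Σ = -109
Area = |Σ|/2 = 54.5.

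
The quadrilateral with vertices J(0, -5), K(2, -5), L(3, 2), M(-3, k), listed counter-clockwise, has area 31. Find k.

The doubled signed area Σ (x_i y_{i+1} − x_{i+1} y_i) is linear in k.
With k=0 it equals 50; the coefficient of k is 3 (from the two edges through M).
So 3·k + 50 = 2·31 = 62 ⇒ k = 4.

4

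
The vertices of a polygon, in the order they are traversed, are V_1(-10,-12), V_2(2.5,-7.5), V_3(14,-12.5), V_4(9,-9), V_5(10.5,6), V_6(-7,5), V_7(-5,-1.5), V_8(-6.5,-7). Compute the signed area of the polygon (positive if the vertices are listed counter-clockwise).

238.5

V_1→V_2: (-10)(-7.5) − (2.5)(-12) = 105
V_2→V_3: (2.5)(-12.5) − (14)(-7.5) = 73.75
V_3→V_4: (14)(-9) − (9)(-12.5) = -13.5
V_4→V_5: (9)(6) − (10.5)(-9) = 148.5
V_5→V_6: (10.5)(5) − (-7)(6) = 94.5
V_6→V_7: (-7)(-1.5) − (-5)(5) = 35.5
V_7→V_8: (-5)(-7) − (-6.5)(-1.5) = 25.25
V_8→V_1: (-6.5)(-12) − (-10)(-7) = 8
Σ = 477
Signed area = Σ/2 = 238.5 (positive ⇒ counter-clockwise traversal).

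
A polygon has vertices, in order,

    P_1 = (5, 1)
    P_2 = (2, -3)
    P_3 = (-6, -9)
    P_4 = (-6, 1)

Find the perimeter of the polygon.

36

|P_1P_2| = √((-3)² + (-4)²) = √25 = 5
|P_2P_3| = √((-8)² + (-6)²) = √100 = 10
|P_3P_4| = √((0)² + (10)²) = √100 = 10
|P_4P_1| = √((11)² + (0)²) = √121 = 11
Perimeter = 5 + 10 + 10 + 11 = 36.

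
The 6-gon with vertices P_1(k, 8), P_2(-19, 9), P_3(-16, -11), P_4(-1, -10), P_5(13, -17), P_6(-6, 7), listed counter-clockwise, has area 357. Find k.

The doubled signed area Σ (x_i y_{i+1} − x_{i+1} y_i) is linear in k.
With k=0 it equals 742; the coefficient of k is 2 (from the two edges through P_1).
So 2·k + 742 = 2·357 = 714 ⇒ k = -14.

-14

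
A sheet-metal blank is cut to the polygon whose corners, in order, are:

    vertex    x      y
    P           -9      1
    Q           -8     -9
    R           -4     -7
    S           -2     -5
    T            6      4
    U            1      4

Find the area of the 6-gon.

Apply the shoelace formula: 2A = Σ (x_i·y_{i+1} − x_{i+1}·y_i), indices taken mod 6.
Σ = (89) + (20) + (6) + (22) + (20) + (37) = 194
Area = |Σ|/2 = 97.

97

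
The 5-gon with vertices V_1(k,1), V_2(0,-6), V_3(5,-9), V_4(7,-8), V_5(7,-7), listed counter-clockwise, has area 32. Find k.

-3

Write out the shoelace sum; only the two edges meeting at V_1 involve k:
2·Area = [(7·1 − k·(-7)) + (k·(-6) − 0·1)] + 60
       = 1·k + 67 = 64
⇒ k = -3.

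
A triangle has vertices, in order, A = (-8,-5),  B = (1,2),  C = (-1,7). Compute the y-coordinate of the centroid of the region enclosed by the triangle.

Apply the shoelace (surveyor's) formula. First the cross-terms c_i = x_i·y_{i+1} − x_{i+1}·y_i:
  -11, 9, 61  ⇒  2A = 59, A = 29.5.
Then Σ (y_i + y_{i+1})·c_i = 236, so ȳ = 236 / (6·29.5) = 4/3.

4/3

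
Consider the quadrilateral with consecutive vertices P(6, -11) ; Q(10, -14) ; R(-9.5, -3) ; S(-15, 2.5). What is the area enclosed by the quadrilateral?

Apply the surveyor's formula: 2A = Σ (x_i·y_{i+1} − x_{i+1}·y_i), indices taken mod 4.
Cross-terms: 26, -163, -68.75, 150  ⇒  Σ = -55.75
Area = |Σ|/2 = 27.875.

27.875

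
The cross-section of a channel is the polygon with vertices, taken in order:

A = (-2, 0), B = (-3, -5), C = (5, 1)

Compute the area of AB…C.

17

Apply the shoelace (surveyor's) formula: 2A = Σ (x_i·y_{i+1} − x_{i+1}·y_i), indices taken mod 3.
Σ = (10) + (22) + (2) = 34
Area = |Σ|/2 = 17.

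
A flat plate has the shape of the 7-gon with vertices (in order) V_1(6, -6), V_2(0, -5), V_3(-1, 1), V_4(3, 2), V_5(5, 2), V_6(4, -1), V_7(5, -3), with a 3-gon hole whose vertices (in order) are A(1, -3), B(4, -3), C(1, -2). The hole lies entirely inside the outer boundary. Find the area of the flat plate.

36.5

Outer boundary:
Apply the shoelace (surveyor's) formula: 2A = Σ (x_i·y_{i+1} − x_{i+1}·y_i), indices taken mod 7.
Cross-terms: -30, -5, -5, -4, -13, -7, -12  ⇒  Σ = -76
Area = |Σ|/2 = 38.
Hole:
Apply the shoelace formula: 2A = Σ (x_i·y_{i+1} − x_{i+1}·y_i), indices taken mod 3.
Cross-terms: 9, -5, -1  ⇒  Σ = 3
Area = |Σ|/2 = 1.5.
Net area = 38 − 1.5 = 36.5.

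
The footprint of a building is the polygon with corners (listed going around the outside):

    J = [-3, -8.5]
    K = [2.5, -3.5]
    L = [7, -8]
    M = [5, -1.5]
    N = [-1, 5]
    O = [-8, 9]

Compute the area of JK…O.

107.625

Σ = (31.75) + (4.5) + (29.5) + (23.5) + (31) + (95) = 215.25
Area = |Σ|/2 = 107.625.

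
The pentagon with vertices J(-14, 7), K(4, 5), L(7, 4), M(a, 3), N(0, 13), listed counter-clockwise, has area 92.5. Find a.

11

The doubled signed area Σ (x_i y_{i+1} − x_{i+1} y_i) is linear in a.
With a=0 it equals 86; the coefficient of a is 9 (from the two edges through M).
So 9·a + 86 = 2·92.5 = 185 ⇒ a = 11.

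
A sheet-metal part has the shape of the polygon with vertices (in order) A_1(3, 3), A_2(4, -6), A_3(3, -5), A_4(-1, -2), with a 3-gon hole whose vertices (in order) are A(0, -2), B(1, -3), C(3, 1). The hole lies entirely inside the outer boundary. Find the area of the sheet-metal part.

17

Outer boundary:
Apply Gauss's area formula: 2A = Σ (x_i·y_{i+1} − x_{i+1}·y_i), indices taken mod 4.
Σ = (-30) + (-2) + (-11) + (3) = -40
Area = |Σ|/2 = 20.
Hole:
Apply the shoelace formula: 2A = Σ (x_i·y_{i+1} − x_{i+1}·y_i), indices taken mod 3.
A→B: (0)(-3) − (1)(-2) = 2
B→C: (1)(1) − (3)(-3) = 10
C→A: (3)(-2) − (0)(1) = -6
Σ = 6
Area = |Σ|/2 = 3.
Net area = 20 − 3 = 17.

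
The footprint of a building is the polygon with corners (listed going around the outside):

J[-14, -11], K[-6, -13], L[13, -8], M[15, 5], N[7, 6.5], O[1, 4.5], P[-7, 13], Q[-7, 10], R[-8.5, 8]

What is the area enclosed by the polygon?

Apply Gauss's area formula: 2A = Σ (x_i·y_{i+1} − x_{i+1}·y_i), indices taken mod 9.
Σ = (116) + (217) + (185) + (62.5) + (25) + (44.5) + (21) + (29) + (205.5) = 905.5
Area = |Σ|/2 = 452.75.

452.75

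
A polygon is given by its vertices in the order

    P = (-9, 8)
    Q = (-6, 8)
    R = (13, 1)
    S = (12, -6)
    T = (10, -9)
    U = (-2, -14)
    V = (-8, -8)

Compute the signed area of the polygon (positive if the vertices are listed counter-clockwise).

-331

P→Q: (-9)(8) − (-6)(8) = -24
Q→R: (-6)(1) − (13)(8) = -110
R→S: (13)(-6) − (12)(1) = -90
S→T: (12)(-9) − (10)(-6) = -48
T→U: (10)(-14) − (-2)(-9) = -158
U→V: (-2)(-8) − (-8)(-14) = -96
V→P: (-8)(8) − (-9)(-8) = -136
Σ = -662
Signed area = Σ/2 = -331 (negative ⇒ clockwise traversal).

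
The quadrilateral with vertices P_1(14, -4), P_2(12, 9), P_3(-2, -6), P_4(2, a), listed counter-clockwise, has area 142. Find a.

Write out the shoelace sum; only the two edges meeting at P_4 involve a:
2·Area = [((-2)·a − 2·(-6)) + (2·(-4) − 14·a)] + 120
       = -16·a + 124 = 284
⇒ a = -10.

-10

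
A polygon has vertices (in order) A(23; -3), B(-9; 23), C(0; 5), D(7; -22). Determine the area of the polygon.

453.5

Apply the surveyor's formula: 2A = Σ (x_i·y_{i+1} − x_{i+1}·y_i), indices taken mod 4.
Σ = (502) + (-45) + (-35) + (485) = 907
Area = |Σ|/2 = 453.5.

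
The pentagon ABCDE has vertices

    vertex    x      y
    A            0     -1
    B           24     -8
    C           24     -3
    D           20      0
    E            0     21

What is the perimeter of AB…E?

|AB| = √((24)² + (-7)²) = √625 = 25
|BC| = √((0)² + (5)²) = √25 = 5
|CD| = √((-4)² + (3)²) = √25 = 5
|DE| = √((-20)² + (21)²) = √841 = 29
|EA| = √((0)² + (-22)²) = √484 = 22
Perimeter = 25 + 5 + 5 + 29 + 22 = 86.

86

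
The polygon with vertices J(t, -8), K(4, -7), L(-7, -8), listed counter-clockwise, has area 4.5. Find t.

Write out the shoelace sum; only the two edges meeting at J involve t:
2·Area = [((-7)·(-8) − t·(-8)) + (t·(-7) − 4·(-8))] + -81
       = 1·t + 7 = 9
⇒ t = 2.

2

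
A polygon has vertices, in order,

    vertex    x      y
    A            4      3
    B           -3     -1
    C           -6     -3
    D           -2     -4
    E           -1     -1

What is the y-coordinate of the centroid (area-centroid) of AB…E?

-116/75

Apply the shoelace (surveyor's) formula. First the cross-terms c_i = x_i·y_{i+1} − x_{i+1}·y_i:
  5, 3, 18, -2, 1  ⇒  2A = 25, A = 12.5.
Then Σ (y_i + y_{i+1})·c_i = -116, so ȳ = -116 / (6·12.5) = -116/75.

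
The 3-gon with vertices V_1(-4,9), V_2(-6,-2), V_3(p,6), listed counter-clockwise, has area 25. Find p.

Write out the shoelace sum; only the two edges meeting at V_3 involve p:
2·Area = [((-6)·6 − p·(-2)) + (p·9 − (-4)·6)] + 62
       = 11·p + 50 = 50
⇒ p = 0.

0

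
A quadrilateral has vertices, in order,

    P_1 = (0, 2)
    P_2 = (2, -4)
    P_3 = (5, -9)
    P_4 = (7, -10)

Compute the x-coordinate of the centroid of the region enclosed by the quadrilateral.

52/15

Apply the shoelace (surveyor's) formula. First the cross-terms c_i = x_i·y_{i+1} − x_{i+1}·y_i:
  -4, 2, 13, 14  ⇒  2A = 25, A = 12.5.
Then Σ (x_i + x_{i+1})·c_i = 260, so x̄ = 260 / (6·12.5) = 52/15.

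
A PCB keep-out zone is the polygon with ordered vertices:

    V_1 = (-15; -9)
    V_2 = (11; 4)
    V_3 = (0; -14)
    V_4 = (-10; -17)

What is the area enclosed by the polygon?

210

Cross-terms: 39, -154, -140, -165  ⇒  Σ = -420
Area = |Σ|/2 = 210.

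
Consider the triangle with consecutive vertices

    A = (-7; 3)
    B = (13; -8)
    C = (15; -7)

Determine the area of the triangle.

21

Apply the shoelace (surveyor's) formula: 2A = Σ (x_i·y_{i+1} − x_{i+1}·y_i), indices taken mod 3.
Σ = (17) + (29) + (-4) = 42
Area = |Σ|/2 = 21.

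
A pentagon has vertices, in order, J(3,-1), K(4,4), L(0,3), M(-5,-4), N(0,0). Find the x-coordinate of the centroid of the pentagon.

85/129

Apply the shoelace formula. First the cross-terms c_i = x_i·y_{i+1} − x_{i+1}·y_i:
  16, 12, 15, 0, 0  ⇒  2A = 43, A = 21.5.
Then Σ (x_i + x_{i+1})·c_i = 85, so x̄ = 85 / (6·21.5) = 85/129.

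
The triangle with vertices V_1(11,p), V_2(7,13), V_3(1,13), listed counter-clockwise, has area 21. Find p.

6

The doubled signed area Σ (x_i y_{i+1} − x_{i+1} y_i) is linear in p.
With p=0 it equals 78; the coefficient of p is -6 (from the two edges through V_1).
So -6·p + 78 = 2·21 = 42 ⇒ p = 6.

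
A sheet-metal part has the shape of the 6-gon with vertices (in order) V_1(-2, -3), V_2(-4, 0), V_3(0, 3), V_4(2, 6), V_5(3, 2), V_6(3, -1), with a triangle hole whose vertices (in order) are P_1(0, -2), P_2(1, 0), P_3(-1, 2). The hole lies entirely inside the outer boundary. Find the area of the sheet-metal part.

29

Outer boundary:
Apply the shoelace formula: 2A = Σ (x_i·y_{i+1} − x_{i+1}·y_i), indices taken mod 6.
Cross-terms: -12, -12, -6, -14, -9, -11  ⇒  Σ = -64
Area = |Σ|/2 = 32.
Hole:
Σ = (2) + (2) + (2) = 6
Area = |Σ|/2 = 3.
Net area = 32 − 3 = 29.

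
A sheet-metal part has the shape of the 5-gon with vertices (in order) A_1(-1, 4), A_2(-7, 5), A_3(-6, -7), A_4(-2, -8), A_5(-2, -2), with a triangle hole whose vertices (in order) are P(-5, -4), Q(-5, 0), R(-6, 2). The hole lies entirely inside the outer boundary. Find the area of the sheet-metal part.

55

Outer boundary:
Apply the surveyor's formula: 2A = Σ (x_i·y_{i+1} − x_{i+1}·y_i), indices taken mod 5.
A_1→A_2: (-1)(5) − (-7)(4) = 23
A_2→A_3: (-7)(-7) − (-6)(5) = 79
A_3→A_4: (-6)(-8) − (-2)(-7) = 34
A_4→A_5: (-2)(-2) − (-2)(-8) = -12
A_5→A_1: (-2)(4) − (-1)(-2) = -10
Σ = 114
Area = |Σ|/2 = 57.
Hole:
Apply the shoelace formula: 2A = Σ (x_i·y_{i+1} − x_{i+1}·y_i), indices taken mod 3.
Σ = (-20) + (-10) + (34) = 4
Area = |Σ|/2 = 2.
Net area = 57 − 2 = 55.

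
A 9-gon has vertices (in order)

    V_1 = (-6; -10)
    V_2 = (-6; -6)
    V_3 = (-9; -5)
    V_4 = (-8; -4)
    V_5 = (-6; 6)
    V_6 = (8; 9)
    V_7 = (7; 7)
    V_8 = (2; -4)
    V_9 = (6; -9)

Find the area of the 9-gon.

Apply the surveyor's formula: 2A = Σ (x_i·y_{i+1} − x_{i+1}·y_i), indices taken mod 9.
Σ = (-24) + (-24) + (-4) + (-72) + (-102) + (-7) + (-42) + (6) + (-114) = -383
Area = |Σ|/2 = 191.5.

191.5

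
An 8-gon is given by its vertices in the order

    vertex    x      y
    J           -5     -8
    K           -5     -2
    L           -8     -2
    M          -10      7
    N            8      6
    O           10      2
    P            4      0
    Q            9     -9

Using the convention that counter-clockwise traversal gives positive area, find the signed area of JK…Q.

Cross-terms: -30, -6, -76, -116, -44, -8, -36, -117  ⇒  Σ = -433
Signed area = Σ/2 = -216.5 (negative ⇒ clockwise traversal).

-216.5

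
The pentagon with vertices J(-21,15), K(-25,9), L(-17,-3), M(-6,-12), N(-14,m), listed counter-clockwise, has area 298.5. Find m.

The doubled signed area Σ (x_i y_{i+1} − x_{i+1} y_i) is linear in m.
With m=0 it equals 222; the coefficient of m is 15 (from the two edges through N).
So 15·m + 222 = 2·298.5 = 597 ⇒ m = 25.

25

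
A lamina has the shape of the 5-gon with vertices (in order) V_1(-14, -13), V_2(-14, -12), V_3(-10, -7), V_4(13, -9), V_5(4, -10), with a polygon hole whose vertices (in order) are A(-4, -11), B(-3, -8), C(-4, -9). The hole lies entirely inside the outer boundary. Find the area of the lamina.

69.5

Outer boundary:
Apply the surveyor's formula: 2A = Σ (x_i·y_{i+1} − x_{i+1}·y_i), indices taken mod 5.
Cross-terms: -14, -22, 181, -94, -192  ⇒  Σ = -141
Area = |Σ|/2 = 70.5.
Hole:
Apply Gauss's area formula: 2A = Σ (x_i·y_{i+1} − x_{i+1}·y_i), indices taken mod 3.
Σ = (-1) + (-5) + (8) = 2
Area = |Σ|/2 = 1.
Net area = 70.5 − 1 = 69.5.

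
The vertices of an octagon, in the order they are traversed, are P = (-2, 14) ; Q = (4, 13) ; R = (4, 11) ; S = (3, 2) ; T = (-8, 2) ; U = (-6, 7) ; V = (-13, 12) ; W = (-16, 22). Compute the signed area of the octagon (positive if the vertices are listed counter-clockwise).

-196

P→Q: (-2)(13) − (4)(14) = -82
Q→R: (4)(11) − (4)(13) = -8
R→S: (4)(2) − (3)(11) = -25
S→T: (3)(2) − (-8)(2) = 22
T→U: (-8)(7) − (-6)(2) = -44
U→V: (-6)(12) − (-13)(7) = 19
V→W: (-13)(22) − (-16)(12) = -94
W→P: (-16)(14) − (-2)(22) = -180
Σ = -392
Signed area = Σ/2 = -196 (negative ⇒ clockwise traversal).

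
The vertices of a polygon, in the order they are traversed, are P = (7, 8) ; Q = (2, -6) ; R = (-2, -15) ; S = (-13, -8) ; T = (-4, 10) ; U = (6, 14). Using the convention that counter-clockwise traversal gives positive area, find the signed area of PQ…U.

Apply the shoelace (surveyor's) formula: 2A = Σ (x_i·y_{i+1} − x_{i+1}·y_i), indices taken mod 6.
Cross-terms: -58, -42, -179, -162, -116, -50  ⇒  Σ = -607
Signed area = Σ/2 = -303.5 (negative ⇒ clockwise traversal).

-303.5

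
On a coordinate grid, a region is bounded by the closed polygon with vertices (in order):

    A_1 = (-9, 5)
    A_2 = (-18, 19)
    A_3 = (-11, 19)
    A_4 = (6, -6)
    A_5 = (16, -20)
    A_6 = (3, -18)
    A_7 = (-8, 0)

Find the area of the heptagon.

349

Apply the shoelace formula: 2A = Σ (x_i·y_{i+1} − x_{i+1}·y_i), indices taken mod 7.
Σ = (-81) + (-133) + (-48) + (-24) + (-228) + (-144) + (-40) = -698
Area = |Σ|/2 = 349.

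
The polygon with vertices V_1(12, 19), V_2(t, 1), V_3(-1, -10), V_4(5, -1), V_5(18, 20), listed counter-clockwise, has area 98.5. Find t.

3

The doubled signed area Σ (x_i y_{i+1} − x_{i+1} y_i) is linear in t.
With t=0 it equals 284; the coefficient of t is -29 (from the two edges through V_2).
So -29·t + 284 = 2·98.5 = 197 ⇒ t = 3.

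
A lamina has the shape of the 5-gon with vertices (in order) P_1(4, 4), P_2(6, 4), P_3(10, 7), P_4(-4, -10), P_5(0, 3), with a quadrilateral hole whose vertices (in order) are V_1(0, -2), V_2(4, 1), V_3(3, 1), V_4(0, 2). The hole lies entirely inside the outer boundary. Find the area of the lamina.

43.5

Outer boundary:
P_1→P_2: (4)(4) − (6)(4) = -8
P_2→P_3: (6)(7) − (10)(4) = 2
P_3→P_4: (10)(-10) − (-4)(7) = -72
P_4→P_5: (-4)(3) − (0)(-10) = -12
P_5→P_1: (0)(4) − (4)(3) = -12
Σ = -102
Area = |Σ|/2 = 51.
Hole:
Apply the shoelace (surveyor's) formula: 2A = Σ (x_i·y_{i+1} − x_{i+1}·y_i), indices taken mod 4.
Σ = (8) + (1) + (6) + (0) = 15
Area = |Σ|/2 = 7.5.
Net area = 51 − 7.5 = 43.5.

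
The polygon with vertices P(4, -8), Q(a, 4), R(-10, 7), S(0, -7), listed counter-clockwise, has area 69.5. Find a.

Write out the shoelace sum; only the two edges meeting at Q involve a:
2·Area = [(4·4 − a·(-8)) + (a·7 − (-10)·4)] + 98
       = 15·a + 154 = 139
⇒ a = -1.

-1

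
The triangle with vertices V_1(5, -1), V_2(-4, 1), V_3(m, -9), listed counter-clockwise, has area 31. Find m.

10

The doubled signed area Σ (x_i y_{i+1} − x_{i+1} y_i) is linear in m.
With m=0 it equals 82; the coefficient of m is -2 (from the two edges through V_3).
So -2·m + 82 = 2·31 = 62 ⇒ m = 10.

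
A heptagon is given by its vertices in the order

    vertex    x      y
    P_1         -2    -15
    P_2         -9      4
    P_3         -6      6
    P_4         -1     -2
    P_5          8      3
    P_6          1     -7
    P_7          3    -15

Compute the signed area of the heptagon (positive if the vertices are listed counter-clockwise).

-135

Σ = (-143) + (-30) + (18) + (13) + (-59) + (6) + (-75) = -270
Signed area = Σ/2 = -135 (negative ⇒ clockwise traversal).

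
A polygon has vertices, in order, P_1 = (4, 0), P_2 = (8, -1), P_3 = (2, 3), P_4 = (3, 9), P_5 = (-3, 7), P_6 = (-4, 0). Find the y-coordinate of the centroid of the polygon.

376/107

Apply the surveyor's formula. First the cross-terms c_i = x_i·y_{i+1} − x_{i+1}·y_i:
  -4, 26, 9, 48, 28, 0  ⇒  2A = 107, A = 53.5.
Then Σ (y_i + y_{i+1})·c_i = 1128, so ȳ = 1128 / (6·53.5) = 376/107.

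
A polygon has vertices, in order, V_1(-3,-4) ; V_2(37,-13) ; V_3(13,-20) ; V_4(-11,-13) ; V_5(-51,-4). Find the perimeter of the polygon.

|V_1V_2| = √((40)² + (-9)²) = √1681 = 41
|V_2V_3| = √((-24)² + (-7)²) = √625 = 25
|V_3V_4| = √((-24)² + (7)²) = √625 = 25
|V_4V_5| = √((-40)² + (9)²) = √1681 = 41
|V_5V_1| = √((48)² + (0)²) = √2304 = 48
Perimeter = 41 + 25 + 25 + 41 + 48 = 180.

180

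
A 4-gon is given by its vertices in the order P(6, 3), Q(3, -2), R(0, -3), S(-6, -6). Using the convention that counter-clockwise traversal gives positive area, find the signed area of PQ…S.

-15

Σ = (-21) + (-9) + (-18) + (18) = -30
Signed area = Σ/2 = -15 (negative ⇒ clockwise traversal).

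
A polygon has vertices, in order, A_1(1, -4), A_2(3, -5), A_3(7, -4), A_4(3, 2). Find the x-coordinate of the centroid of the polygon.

11/3

Apply the shoelace formula. First the cross-terms c_i = x_i·y_{i+1} − x_{i+1}·y_i:
  7, 23, 26, -14  ⇒  2A = 42, A = 21.
Then Σ (x_i + x_{i+1})·c_i = 462, so x̄ = 462 / (6·21) = 11/3.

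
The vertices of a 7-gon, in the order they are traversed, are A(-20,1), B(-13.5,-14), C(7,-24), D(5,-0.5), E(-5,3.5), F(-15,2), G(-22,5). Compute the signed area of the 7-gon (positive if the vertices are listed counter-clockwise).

Apply Gauss's area formula: 2A = Σ (x_i·y_{i+1} − x_{i+1}·y_i), indices taken mod 7.
Σ = (293.5) + (422) + (116.5) + (15) + (42.5) + (-31) + (78) = 936.5
Signed area = Σ/2 = 468.25 (positive ⇒ counter-clockwise traversal).

468.25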